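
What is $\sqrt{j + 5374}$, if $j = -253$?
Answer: $3 \sqrt{569} \approx 71.561$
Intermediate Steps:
$\sqrt{j + 5374} = \sqrt{-253 + 5374} = \sqrt{5121} = 3 \sqrt{569}$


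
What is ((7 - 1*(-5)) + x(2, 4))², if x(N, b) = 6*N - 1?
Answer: 529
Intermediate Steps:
x(N, b) = -1 + 6*N
((7 - 1*(-5)) + x(2, 4))² = ((7 - 1*(-5)) + (-1 + 6*2))² = ((7 + 5) + (-1 + 12))² = (12 + 11)² = 23² = 529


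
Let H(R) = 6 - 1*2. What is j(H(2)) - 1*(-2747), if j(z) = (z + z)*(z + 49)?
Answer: 3171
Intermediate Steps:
H(R) = 4 (H(R) = 6 - 2 = 4)
j(z) = 2*z*(49 + z) (j(z) = (2*z)*(49 + z) = 2*z*(49 + z))
j(H(2)) - 1*(-2747) = 2*4*(49 + 4) - 1*(-2747) = 2*4*53 + 2747 = 424 + 2747 = 3171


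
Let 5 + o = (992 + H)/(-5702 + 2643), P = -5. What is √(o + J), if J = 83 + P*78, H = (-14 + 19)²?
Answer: 5*I*√116905803/3059 ≈ 17.673*I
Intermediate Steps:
H = 25 (H = 5² = 25)
o = -16312/3059 (o = -5 + (992 + 25)/(-5702 + 2643) = -5 + 1017/(-3059) = -5 + 1017*(-1/3059) = -5 - 1017/3059 = -16312/3059 ≈ -5.3325)
J = -307 (J = 83 - 5*78 = 83 - 390 = -307)
√(o + J) = √(-16312/3059 - 307) = √(-955425/3059) = 5*I*√116905803/3059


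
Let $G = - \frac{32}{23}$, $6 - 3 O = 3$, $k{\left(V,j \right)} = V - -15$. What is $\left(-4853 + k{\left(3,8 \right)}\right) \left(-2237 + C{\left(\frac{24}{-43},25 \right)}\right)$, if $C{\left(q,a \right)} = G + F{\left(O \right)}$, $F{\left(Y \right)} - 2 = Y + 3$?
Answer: $\frac{248253075}{23} \approx 1.0794 \cdot 10^{7}$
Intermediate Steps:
$k{\left(V,j \right)} = 15 + V$ ($k{\left(V,j \right)} = V + 15 = 15 + V$)
$O = 1$ ($O = 2 - 1 = 1$)
$F{\left(Y \right)} = 5 + Y$ ($F{\left(Y \right)} = 2 + \left(Y + 3\right) = 2 + \left(3 + Y\right) = 5 + Y$)
$G = - \frac{32}{23}$ ($G = \left(-32\right) \frac{1}{23} = - \frac{32}{23} \approx -1.3913$)
$C{\left(q,a \right)} = \frac{106}{23}$ ($C{\left(q,a \right)} = - \frac{32}{23} + \left(5 + 1\right) = - \frac{32}{23} + 6 = \frac{106}{23}$)
$\left(-4853 + k{\left(3,8 \right)}\right) \left(-2237 + C{\left(\frac{24}{-43},25 \right)}\right) = \left(-4853 + \left(15 + 3\right)\right) \left(-2237 + \frac{106}{23}\right) = \left(-4853 + 18\right) \left(- \frac{51345}{23}\right) = \left(-4835\right) \left(- \frac{51345}{23}\right) = \frac{248253075}{23}$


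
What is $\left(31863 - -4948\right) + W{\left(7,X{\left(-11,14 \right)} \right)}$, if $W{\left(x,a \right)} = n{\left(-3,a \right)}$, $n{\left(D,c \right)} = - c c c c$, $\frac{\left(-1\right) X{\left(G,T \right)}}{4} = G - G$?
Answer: $36811$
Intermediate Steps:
$X{\left(G,T \right)} = 0$ ($X{\left(G,T \right)} = - 4 \left(G - G\right) = \left(-4\right) 0 = 0$)
$n{\left(D,c \right)} = - c^{4}$ ($n{\left(D,c \right)} = - c c^{2} c = - c c^{3} = - c^{4}$)
$W{\left(x,a \right)} = - a^{4}$
$\left(31863 - -4948\right) + W{\left(7,X{\left(-11,14 \right)} \right)} = \left(31863 - -4948\right) - 0^{4} = \left(31863 + 4948\right) - 0 = 36811 + 0 = 36811$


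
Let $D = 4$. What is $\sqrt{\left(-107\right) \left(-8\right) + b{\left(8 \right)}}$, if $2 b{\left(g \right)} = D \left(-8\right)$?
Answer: $2 \sqrt{210} \approx 28.983$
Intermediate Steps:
$b{\left(g \right)} = -16$ ($b{\left(g \right)} = \frac{4 \left(-8\right)}{2} = \frac{1}{2} \left(-32\right) = -16$)
$\sqrt{\left(-107\right) \left(-8\right) + b{\left(8 \right)}} = \sqrt{\left(-107\right) \left(-8\right) - 16} = \sqrt{856 - 16} = \sqrt{840} = 2 \sqrt{210}$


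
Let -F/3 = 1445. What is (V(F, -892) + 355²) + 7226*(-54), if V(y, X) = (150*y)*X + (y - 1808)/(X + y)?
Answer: 3030399363510/5227 ≈ 5.7976e+8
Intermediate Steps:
F = -4335 (F = -3*1445 = -4335)
V(y, X) = (-1808 + y)/(X + y) + 150*X*y (V(y, X) = 150*X*y + (-1808 + y)/(X + y) = (-1808 + y)/(X + y) + 150*X*y)
(V(F, -892) + 355²) + 7226*(-54) = ((-1808 - 4335 + 150*(-892)*(-4335)² + 150*(-4335)*(-892)²)/(-892 - 4335) + 355²) + 7226*(-54) = ((-1808 - 4335 + 150*(-892)*18792225 + 150*(-4335)*795664)/(-5227) + 126025) - 390204 = (-(-1808 - 4335 - 2514399705000 - 517380516000)/5227 + 126025) - 390204 = (-1/5227*(-3031780227143) + 126025) - 390204 = (3031780227143/5227 + 126025) - 390204 = 3032438959818/5227 - 390204 = 3030399363510/5227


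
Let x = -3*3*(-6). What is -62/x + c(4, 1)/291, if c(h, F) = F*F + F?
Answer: -2989/2619 ≈ -1.1413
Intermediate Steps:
x = 54 (x = -9*(-6) = 54)
c(h, F) = F + F² (c(h, F) = F² + F = F + F²)
-62/x + c(4, 1)/291 = -62/54 + (1*(1 + 1))/291 = -62*1/54 + (1*2)*(1/291) = -31/27 + 2*(1/291) = -31/27 + 2/291 = -2989/2619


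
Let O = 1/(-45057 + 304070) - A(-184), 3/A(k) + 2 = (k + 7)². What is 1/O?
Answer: -8114100251/745712 ≈ -10881.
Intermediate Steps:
A(k) = 3/(-2 + (7 + k)²) (A(k) = 3/(-2 + (k + 7)²) = 3/(-2 + (7 + k)²))
O = -745712/8114100251 (O = 1/(-45057 + 304070) - 3/(-2 + (7 - 184)²) = 1/259013 - 3/(-2 + (-177)²) = 1/259013 - 3/(-2 + 31329) = 1/259013 - 3/31327 = -745712/8114100251 ≈ -9.1903e-5)
1/O = 1/(-745712/8114100251) = -8114100251/745712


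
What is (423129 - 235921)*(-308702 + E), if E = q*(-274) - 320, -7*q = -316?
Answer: -60166993072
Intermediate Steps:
q = 316/7 (q = -⅐*(-316) = 316/7 ≈ 45.143)
E = -88824/7 (E = (316/7)*(-274) - 320 = -86584/7 - 320 = -88824/7 ≈ -12689.)
(423129 - 235921)*(-308702 + E) = (423129 - 235921)*(-308702 - 88824/7) = 187208*(-2249738/7) = -60166993072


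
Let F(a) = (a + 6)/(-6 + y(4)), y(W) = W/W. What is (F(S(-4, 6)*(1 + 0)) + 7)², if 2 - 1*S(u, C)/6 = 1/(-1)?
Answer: 121/25 ≈ 4.8400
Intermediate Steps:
y(W) = 1
S(u, C) = 18 (S(u, C) = 12 - 6/(-1) = 12 - 6*(-1) = 12 + 6 = 18)
F(a) = -6/5 - a/5 (F(a) = (a + 6)/(-6 + 1) = (6 + a)/(-5) = (6 + a)*(-⅕) = -6/5 - a/5)
(F(S(-4, 6)*(1 + 0)) + 7)² = ((-6/5 - 18*(1 + 0)/5) + 7)² = ((-6/5 - 18/5) + 7)² = (-24/5 + 7)² = (11/5)² = 121/25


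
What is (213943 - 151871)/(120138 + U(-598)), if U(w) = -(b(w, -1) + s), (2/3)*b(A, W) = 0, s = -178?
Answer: 15518/30079 ≈ 0.51591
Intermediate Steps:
b(A, W) = 0 (b(A, W) = (3/2)*0 = 0)
U(w) = 178 (U(w) = -(0 - 178) = -1*(-178) = 178)
(213943 - 151871)/(120138 + U(-598)) = (213943 - 151871)/(120138 + 178) = 62072/120316 = 62072*(1/120316) = 15518/30079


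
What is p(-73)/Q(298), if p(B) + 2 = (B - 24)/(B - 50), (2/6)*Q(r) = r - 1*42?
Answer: -149/94464 ≈ -0.0015773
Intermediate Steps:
Q(r) = -126 + 3*r (Q(r) = 3*(r - 1*42) = 3*(r - 42) = 3*(-42 + r) = -126 + 3*r)
p(B) = -2 + (-24 + B)/(-50 + B) (p(B) = -2 + (B - 24)/(B - 50) = -2 + (-24 + B)/(-50 + B))
p(-73)/Q(298) = ((76 - 1*(-73))/(-50 - 73))/(-126 + 3*298) = ((76 + 73)/(-123))/(-126 + 894) = -1/123*149/768 = -149/123*1/768 = -149/94464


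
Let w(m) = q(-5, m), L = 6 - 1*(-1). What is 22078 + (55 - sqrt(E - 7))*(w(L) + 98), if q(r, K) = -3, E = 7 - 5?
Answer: 27303 - 95*I*sqrt(5) ≈ 27303.0 - 212.43*I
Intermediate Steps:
L = 7 (L = 6 + 1 = 7)
E = 2
w(m) = -3
22078 + (55 - sqrt(E - 7))*(w(L) + 98) = 22078 + (55 - sqrt(2 - 7))*(-3 + 98) = 22078 + (55 - sqrt(-5))*95 = 22078 + (55 - I*sqrt(5))*95 = 22078 + (5225 - 95*I*sqrt(5)) = 27303 - 95*I*sqrt(5)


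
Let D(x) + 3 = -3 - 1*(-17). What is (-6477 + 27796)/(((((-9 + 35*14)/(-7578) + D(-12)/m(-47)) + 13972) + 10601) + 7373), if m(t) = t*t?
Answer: 356875838838/534768735521 ≈ 0.66735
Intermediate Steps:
D(x) = 11 (D(x) = -3 + (-3 - 1*(-17)) = -3 + (-3 + 17) = -3 + 14 = 11)
m(t) = t²
(-6477 + 27796)/(((((-9 + 35*14)/(-7578) + D(-12)/m(-47)) + 13972) + 10601) + 7373) = (-6477 + 27796)/(((((-9 + 35*14)/(-7578) + 11/((-47)²)) + 13972) + 10601) + 7373) = 21319/(((((-9 + 490)*(-1/7578) + 11/2209) + 13972) + 10601) + 7373) = 21319/((((481*(-1/7578) + 11*(1/2209)) + 13972) + 10601) + 7373) = 21319/((((-481/7578 + 11/2209) + 13972) + 10601) + 7373) = 21319/(((-979171/16739802 + 13972) + 10601) + 7373) = 21319/((233887534373/16739802 + 10601) + 7373) = 21319/(411346175375/16739802 + 7373) = 21319/(534768735521/16739802) = 21319*(16739802/534768735521) = 356875838838/534768735521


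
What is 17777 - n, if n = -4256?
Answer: 22033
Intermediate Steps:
17777 - n = 17777 - 1*(-4256) = 17777 + 4256 = 22033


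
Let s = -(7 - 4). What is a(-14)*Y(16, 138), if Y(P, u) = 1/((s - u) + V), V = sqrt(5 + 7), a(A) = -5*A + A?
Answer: -2632/6623 - 112*sqrt(3)/19869 ≈ -0.40717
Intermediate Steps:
a(A) = -4*A
s = -3 (s = -1*3 = -3)
V = 2*sqrt(3) (V = sqrt(12) = 2*sqrt(3) ≈ 3.4641)
Y(P, u) = 1/(-3 - u + 2*sqrt(3)) (Y(P, u) = 1/((-3 - u) + 2*sqrt(3)) = 1/(-3 - u + 2*sqrt(3)))
a(-14)*Y(16, 138) = (-4*(-14))*(-1/(3 + 138 - 2*sqrt(3))) = 56*(-1/(141 - 2*sqrt(3))) = -56/(141 - 2*sqrt(3))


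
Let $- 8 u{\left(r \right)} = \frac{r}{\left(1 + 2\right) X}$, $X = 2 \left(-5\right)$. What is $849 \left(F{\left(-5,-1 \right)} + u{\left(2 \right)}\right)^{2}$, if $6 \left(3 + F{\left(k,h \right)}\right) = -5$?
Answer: $\frac{19874241}{1600} \approx 12421.0$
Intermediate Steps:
$X = -10$
$F{\left(k,h \right)} = - \frac{23}{6}$ ($F{\left(k,h \right)} = -3 + \frac{1}{6} \left(-5\right) = -3 - \frac{5}{6} = - \frac{23}{6}$)
$u{\left(r \right)} = \frac{r}{240}$ ($u{\left(r \right)} = - \frac{r \frac{1}{\left(1 + 2\right) \left(-10\right)}}{8} = - \frac{r \frac{1}{3 \left(-10\right)}}{8} = - \frac{r \frac{1}{-30}}{8} = - \frac{r \left(- \frac{1}{30}\right)}{8} = - \frac{\left(- \frac{1}{30}\right) r}{8} = \frac{r}{240}$)
$849 \left(F{\left(-5,-1 \right)} + u{\left(2 \right)}\right)^{2} = 849 \left(- \frac{23}{6} + \frac{1}{240} \cdot 2\right)^{2} = 849 \left(- \frac{23}{6} + \frac{1}{120}\right)^{2} = 849 \left(- \frac{153}{40}\right)^{2} = 849 \cdot \frac{23409}{1600} = \frac{19874241}{1600}$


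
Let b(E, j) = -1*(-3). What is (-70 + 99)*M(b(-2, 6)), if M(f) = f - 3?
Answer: 0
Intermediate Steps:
b(E, j) = 3
M(f) = -3 + f
(-70 + 99)*M(b(-2, 6)) = (-70 + 99)*(-3 + 3) = 29*0 = 0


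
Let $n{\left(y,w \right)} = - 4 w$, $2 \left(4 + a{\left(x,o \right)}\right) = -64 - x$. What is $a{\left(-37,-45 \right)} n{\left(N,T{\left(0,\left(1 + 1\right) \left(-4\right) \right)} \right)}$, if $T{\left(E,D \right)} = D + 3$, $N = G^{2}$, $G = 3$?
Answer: $-350$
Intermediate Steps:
$a{\left(x,o \right)} = -36 - \frac{x}{2}$ ($a{\left(x,o \right)} = -4 + \frac{-64 - x}{2} = -4 - \left(32 + \frac{x}{2}\right) = -36 - \frac{x}{2}$)
$N = 9$ ($N = 3^{2} = 9$)
$T{\left(E,D \right)} = 3 + D$
$a{\left(-37,-45 \right)} n{\left(N,T{\left(0,\left(1 + 1\right) \left(-4\right) \right)} \right)} = \left(-36 - - \frac{37}{2}\right) \left(- 4 \left(3 + \left(1 + 1\right) \left(-4\right)\right)\right) = \left(-36 + \frac{37}{2}\right) \left(- 4 \left(3 + 2 \left(-4\right)\right)\right) = - \frac{35 \left(- 4 \left(3 - 8\right)\right)}{2} = - \frac{35 \left(\left(-4\right) \left(-5\right)\right)}{2} = \left(- \frac{35}{2}\right) 20 = -350$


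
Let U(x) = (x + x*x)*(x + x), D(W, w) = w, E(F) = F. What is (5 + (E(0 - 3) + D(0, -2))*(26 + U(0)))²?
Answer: 15625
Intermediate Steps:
U(x) = 2*x*(x + x²) (U(x) = (x + x²)*(2*x) = 2*x*(x + x²))
(5 + (E(0 - 3) + D(0, -2))*(26 + U(0)))² = (5 + ((0 - 3) - 2)*(26 + 2*0²*(1 + 0)))² = (5 + (-3 - 2)*(26 + 2*0*1))² = (5 - 5*(26 + 0))² = (5 - 5*26)² = (5 - 130)² = (-125)² = 15625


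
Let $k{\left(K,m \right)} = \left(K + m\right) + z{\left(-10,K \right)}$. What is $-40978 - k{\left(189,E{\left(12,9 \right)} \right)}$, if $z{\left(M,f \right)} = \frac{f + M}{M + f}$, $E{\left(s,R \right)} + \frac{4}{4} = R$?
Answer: $-41176$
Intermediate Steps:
$E{\left(s,R \right)} = -1 + R$
$z{\left(M,f \right)} = 1$ ($z{\left(M,f \right)} = \frac{M + f}{M + f} = 1$)
$k{\left(K,m \right)} = 1 + K + m$ ($k{\left(K,m \right)} = \left(K + m\right) + 1 = 1 + K + m$)
$-40978 - k{\left(189,E{\left(12,9 \right)} \right)} = -40978 - \left(1 + 189 + \left(-1 + 9\right)\right) = -40978 - \left(1 + 189 + 8\right) = -40978 - 198 = -41176$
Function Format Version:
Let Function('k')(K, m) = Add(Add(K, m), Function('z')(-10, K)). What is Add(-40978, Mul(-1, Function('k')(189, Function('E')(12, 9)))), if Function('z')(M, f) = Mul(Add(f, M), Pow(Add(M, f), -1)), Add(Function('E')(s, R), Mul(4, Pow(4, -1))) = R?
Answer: -41176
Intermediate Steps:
Function('E')(s, R) = Add(-1, R)
Function('z')(M, f) = 1 (Function('z')(M, f) = Mul(Add(M, f), Pow(Add(M, f), -1)) = 1)
Function('k')(K, m) = Add(1, K, m) (Function('k')(K, m) = Add(Add(K, m), 1) = Add(1, K, m))
Add(-40978, Mul(-1, Function('k')(189, Function('E')(12, 9)))) = Add(-40978, Mul(-1, Add(1, 189, Add(-1, 9)))) = Add(-40978, Mul(-1, Add(1, 189, 8))) = Add(-40978, Mul(-1, 198)) = Add(-40978, -198) = -41176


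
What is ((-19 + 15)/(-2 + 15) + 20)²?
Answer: 65536/169 ≈ 387.79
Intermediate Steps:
((-19 + 15)/(-2 + 15) + 20)² = (-4/13 + 20)² = (256/13)² = 65536/169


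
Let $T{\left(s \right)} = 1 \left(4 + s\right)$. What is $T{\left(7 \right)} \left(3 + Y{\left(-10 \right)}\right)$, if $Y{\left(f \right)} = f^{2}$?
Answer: $1133$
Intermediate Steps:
$T{\left(s \right)} = 4 + s$
$T{\left(7 \right)} \left(3 + Y{\left(-10 \right)}\right) = \left(4 + 7\right) \left(3 + \left(-10\right)^{2}\right) = 11 \left(3 + 100\right) = 11 \cdot 103 = 1133$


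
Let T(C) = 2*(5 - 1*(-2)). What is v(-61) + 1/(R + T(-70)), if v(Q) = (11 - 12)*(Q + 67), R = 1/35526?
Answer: -2948664/497365 ≈ -5.9286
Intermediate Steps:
R = 1/35526 ≈ 2.8148e-5
v(Q) = -67 - Q (v(Q) = -(67 + Q) = -67 - Q)
T(C) = 14 (T(C) = 2*(5 + 2) = 2*7 = 14)
v(-61) + 1/(R + T(-70)) = (-67 - 1*(-61)) + 1/(1/35526 + 14) = (-67 + 61) + 1/(497365/35526) = -6 + 35526/497365 = -2948664/497365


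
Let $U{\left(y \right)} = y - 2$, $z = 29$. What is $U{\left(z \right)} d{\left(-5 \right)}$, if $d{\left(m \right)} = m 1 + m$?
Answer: $-270$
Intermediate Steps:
$U{\left(y \right)} = -2 + y$
$d{\left(m \right)} = 2 m$ ($d{\left(m \right)} = m + m = 2 m$)
$U{\left(z \right)} d{\left(-5 \right)} = \left(-2 + 29\right) 2 \left(-5\right) = 27 \left(-10\right) = -270$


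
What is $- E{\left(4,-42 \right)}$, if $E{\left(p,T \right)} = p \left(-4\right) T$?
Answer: $-672$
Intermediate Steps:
$E{\left(p,T \right)} = - 4 T p$ ($E{\left(p,T \right)} = - 4 p T = - 4 T p$)
$- E{\left(4,-42 \right)} = - \left(-4\right) \left(-42\right) 4 = \left(-1\right) 672 = -672$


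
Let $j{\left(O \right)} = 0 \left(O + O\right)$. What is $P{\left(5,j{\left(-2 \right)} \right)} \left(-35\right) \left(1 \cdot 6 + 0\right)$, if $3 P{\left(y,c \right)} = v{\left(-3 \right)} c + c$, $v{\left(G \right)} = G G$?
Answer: $0$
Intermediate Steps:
$v{\left(G \right)} = G^{2}$
$j{\left(O \right)} = 0$ ($j{\left(O \right)} = 0 \cdot 2 O = 0$)
$P{\left(y,c \right)} = \frac{10 c}{3}$ ($P{\left(y,c \right)} = \frac{\left(-3\right)^{2} c + c}{3} = \frac{9 c + c}{3} = \frac{10 c}{3}$)
$P{\left(5,j{\left(-2 \right)} \right)} \left(-35\right) \left(1 \cdot 6 + 0\right) = \frac{10}{3} \cdot 0 \left(-35\right) \left(1 \cdot 6 + 0\right) = 0 \left(-35\right) \left(6 + 0\right) = 0 \cdot 6 = 0$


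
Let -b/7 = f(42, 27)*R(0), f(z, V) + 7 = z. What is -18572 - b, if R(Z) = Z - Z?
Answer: -18572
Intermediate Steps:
R(Z) = 0
f(z, V) = -7 + z
b = 0 (b = -7*(-7 + 42)*0 = -245*0 = -7*0 = 0)
-18572 - b = -18572 - 1*0 = -18572 + 0 = -18572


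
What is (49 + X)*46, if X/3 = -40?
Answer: -3266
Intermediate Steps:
X = -120 (X = 3*(-40) = -120)
(49 + X)*46 = (49 - 120)*46 = -71*46 = -3266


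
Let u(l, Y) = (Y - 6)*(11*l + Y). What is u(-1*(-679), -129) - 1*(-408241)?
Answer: -582659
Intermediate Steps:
u(l, Y) = (-6 + Y)*(Y + 11*l)
u(-1*(-679), -129) - 1*(-408241) = ((-129)² - (-66)*(-679) - 6*(-129) + 11*(-129)*(-1*(-679))) - 1*(-408241) = (16641 - 66*679 + 774 + 11*(-129)*679) + 408241 = (16641 - 44814 + 774 - 963501) + 408241 = -990900 + 408241 = -582659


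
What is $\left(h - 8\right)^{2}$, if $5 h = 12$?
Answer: $\frac{784}{25} \approx 31.36$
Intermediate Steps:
$h = \frac{12}{5}$ ($h = \frac{1}{5} \cdot 12 = \frac{12}{5} \approx 2.4$)
$\left(h - 8\right)^{2} = \left(\frac{12}{5} - 8\right)^{2} = \left(- \frac{28}{5}\right)^{2} = \frac{784}{25}$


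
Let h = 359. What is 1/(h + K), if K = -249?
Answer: 1/110 ≈ 0.0090909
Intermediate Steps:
1/(h + K) = 1/(359 - 249) = 1/110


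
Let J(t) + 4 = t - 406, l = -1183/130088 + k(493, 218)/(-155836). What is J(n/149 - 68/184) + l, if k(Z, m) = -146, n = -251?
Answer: -44452494157979/107878094344 ≈ -412.06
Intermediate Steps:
l = -5905755/724014056 (l = -1183/130088 - 146/(-155836) = -1183*1/130088 - 146*(-1/155836) = -169/18584 + 73/77918 = -5905755/724014056 ≈ -0.0081570)
J(t) = -410 + t (J(t) = -4 + (t - 406) = -4 + (-406 + t) = -410 + t)
J(n/149 - 68/184) + l = (-410 + (-251/149 - 68/184)) - 5905755/724014056 = (-410 + (-251*1/149 - 68*1/184)) - 5905755/724014056 = (-410 + (-251/149 - 17/46)) - 5905755/724014056 = (-410 - 14079/6854) - 5905755/724014056 = -2824219/6854 - 5905755/724014056 = -44452494157979/107878094344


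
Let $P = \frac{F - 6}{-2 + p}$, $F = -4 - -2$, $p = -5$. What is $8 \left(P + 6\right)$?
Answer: $\frac{400}{7} \approx 57.143$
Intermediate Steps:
$F = -2$ ($F = -4 + 2 = -2$)
$P = \frac{8}{7}$ ($P = \frac{-2 - 6}{-2 - 5} = - \frac{8}{-7} = \left(-8\right) \left(- \frac{1}{7}\right) = \frac{8}{7} \approx 1.1429$)
$8 \left(P + 6\right) = 8 \left(\frac{8}{7} + 6\right) = 8 \cdot \frac{50}{7} = \frac{400}{7}$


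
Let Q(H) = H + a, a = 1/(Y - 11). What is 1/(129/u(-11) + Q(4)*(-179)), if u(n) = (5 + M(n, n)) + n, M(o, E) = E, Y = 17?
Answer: -102/76849 ≈ -0.0013273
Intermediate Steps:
u(n) = 5 + 2*n (u(n) = (5 + n) + n = 5 + 2*n)
a = ⅙ (a = 1/(17 - 11) = 1/6 = ⅙ ≈ 0.16667)
Q(H) = ⅙ + H (Q(H) = H + ⅙ = ⅙ + H)
1/(129/u(-11) + Q(4)*(-179)) = 1/(129/(5 + 2*(-11)) + (⅙ + 4)*(-179)) = 1/(129/(5 - 22) + (25/6)*(-179)) = 1/(129/(-17) - 4475/6) = 1/(129*(-1/17) - 4475/6) = 1/(-129/17 - 4475/6) = 1/(-76849/102) = -102/76849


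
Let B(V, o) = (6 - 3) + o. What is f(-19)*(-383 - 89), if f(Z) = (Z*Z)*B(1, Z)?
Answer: 2726272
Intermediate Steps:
B(V, o) = 3 + o
f(Z) = Z**2*(3 + Z) (f(Z) = (Z*Z)*(3 + Z) = Z**2*(3 + Z))
f(-19)*(-383 - 89) = ((-19)**2*(3 - 19))*(-383 - 89) = (361*(-16))*(-472) = -5776*(-472) = 2726272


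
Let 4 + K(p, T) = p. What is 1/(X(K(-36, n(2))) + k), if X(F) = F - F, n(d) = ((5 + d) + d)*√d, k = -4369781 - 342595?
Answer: -1/4712376 ≈ -2.1221e-7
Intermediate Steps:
k = -4712376
n(d) = √d*(5 + 2*d) (n(d) = (5 + 2*d)*√d = √d*(5 + 2*d))
K(p, T) = -4 + p
X(F) = 0
1/(X(K(-36, n(2))) + k) = 1/(0 - 4712376) = 1/(-4712376) = -1/4712376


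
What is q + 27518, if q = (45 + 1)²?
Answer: 29634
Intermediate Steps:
q = 2116 (q = 46² = 2116)
q + 27518 = 2116 + 27518 = 29634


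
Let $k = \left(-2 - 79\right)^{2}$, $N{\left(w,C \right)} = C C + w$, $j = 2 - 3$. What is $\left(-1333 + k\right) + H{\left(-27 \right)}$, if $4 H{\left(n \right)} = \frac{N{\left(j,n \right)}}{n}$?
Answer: $\frac{140974}{27} \approx 5221.3$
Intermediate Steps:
$j = -1$
$N{\left(w,C \right)} = w + C^{2}$ ($N{\left(w,C \right)} = C^{2} + w = w + C^{2}$)
$k = 6561$ ($k = \left(-81\right)^{2} = 6561$)
$H{\left(n \right)} = \frac{-1 + n^{2}}{4 n}$ ($H{\left(n \right)} = \frac{\left(-1 + n^{2}\right) \frac{1}{n}}{4} = \frac{\frac{1}{n} \left(-1 + n^{2}\right)}{4} = \frac{-1 + n^{2}}{4 n}$)
$\left(-1333 + k\right) + H{\left(-27 \right)} = \left(-1333 + 6561\right) + \frac{-1 + \left(-27\right)^{2}}{4 \left(-27\right)} = 5228 + \frac{1}{4} \left(- \frac{1}{27}\right) \left(-1 + 729\right) = 5228 + \frac{1}{4} \left(- \frac{1}{27}\right) 728 = 5228 - \frac{182}{27} = \frac{140974}{27}$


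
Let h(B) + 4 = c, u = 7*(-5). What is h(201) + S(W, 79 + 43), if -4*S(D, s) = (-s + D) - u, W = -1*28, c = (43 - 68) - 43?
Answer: -173/4 ≈ -43.250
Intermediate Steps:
u = -35
c = -68 (c = -25 - 43 = -68)
h(B) = -72 (h(B) = -4 - 68 = -72)
W = -28
S(D, s) = -35/4 - D/4 + s/4 (S(D, s) = -((-s + D) - 1*(-35))/4 = -((D - s) + 35)/4 = -(35 + D - s)/4 = -35/4 - D/4 + s/4)
h(201) + S(W, 79 + 43) = -72 + (-35/4 - 1/4*(-28) + (79 + 43)/4) = -72 + (-35/4 + 7 + (1/4)*122) = -72 + (-35/4 + 7 + 61/2) = -72 + 115/4 = -173/4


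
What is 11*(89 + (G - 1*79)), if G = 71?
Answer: 891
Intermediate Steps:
11*(89 + (G - 1*79)) = 11*(89 + (71 - 1*79)) = 11*(89 + (71 - 79)) = 11*(89 - 8) = 11*81 = 891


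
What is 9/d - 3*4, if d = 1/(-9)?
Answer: -93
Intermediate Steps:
d = -1/9 ≈ -0.11111
9/d - 3*4 = 9/(-1/9) - 3*4 = 9*(-9) - 12 = -81 - 12 = -93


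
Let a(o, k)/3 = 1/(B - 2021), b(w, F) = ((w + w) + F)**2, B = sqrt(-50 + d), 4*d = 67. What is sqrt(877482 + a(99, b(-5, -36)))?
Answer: sqrt(6)*sqrt((591130373 - 146247*I*sqrt(133))/(4042 - I*sqrt(133))) ≈ 936.74 - 2.2607e-9*I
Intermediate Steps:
d = 67/4 (d = (1/4)*67 = 67/4 ≈ 16.750)
B = I*sqrt(133)/2 (B = sqrt(-50 + 67/4) = sqrt(-133/4) = I*sqrt(133)/2 ≈ 5.7663*I)
b(w, F) = (F + 2*w)**2 (b(w, F) = (2*w + F)**2 = (F + 2*w)**2)
a(o, k) = 3/(-2021 + I*sqrt(133)/2) (a(o, k) = 3/(I*sqrt(133)/2 - 2021) = 3/(-2021 + I*sqrt(133)/2))
sqrt(877482 + a(99, b(-5, -36))) = sqrt(877482 + (-24252/16337897 - 6*I*sqrt(133)/16337897)) = sqrt(14336210511102/16337897 - 6*I*sqrt(133)/16337897)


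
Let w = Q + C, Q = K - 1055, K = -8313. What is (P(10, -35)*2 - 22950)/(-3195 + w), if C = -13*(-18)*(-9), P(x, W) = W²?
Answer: 20500/14669 ≈ 1.3975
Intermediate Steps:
Q = -9368 (Q = -8313 - 1055 = -9368)
C = -2106 (C = 234*(-9) = -2106)
w = -11474 (w = -9368 - 2106 = -11474)
(P(10, -35)*2 - 22950)/(-3195 + w) = ((-35)²*2 - 22950)/(-3195 - 11474) = (1225*2 - 22950)/(-14669) = (2450 - 22950)*(-1/14669) = -20500*(-1/14669) = 20500/14669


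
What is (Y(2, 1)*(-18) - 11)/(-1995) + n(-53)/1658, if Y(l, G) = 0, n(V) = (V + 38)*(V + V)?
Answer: 1595144/1653855 ≈ 0.96450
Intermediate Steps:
n(V) = 2*V*(38 + V) (n(V) = (38 + V)*(2*V) = 2*V*(38 + V))
(Y(2, 1)*(-18) - 11)/(-1995) + n(-53)/1658 = (0*(-18) - 11)/(-1995) + (2*(-53)*(38 - 53))/1658 = (0 - 11)*(-1/1995) + (2*(-53)*(-15))*(1/1658) = -11*(-1/1995) + 1590*(1/1658) = 11/1995 + 795/829 = 1595144/1653855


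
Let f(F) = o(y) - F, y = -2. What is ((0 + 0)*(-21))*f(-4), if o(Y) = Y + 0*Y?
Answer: 0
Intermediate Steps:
o(Y) = Y (o(Y) = Y + 0 = Y)
f(F) = -2 - F
((0 + 0)*(-21))*f(-4) = ((0 + 0)*(-21))*(-2 - 1*(-4)) = (0*(-21))*(-2 + 4) = 0*2 = 0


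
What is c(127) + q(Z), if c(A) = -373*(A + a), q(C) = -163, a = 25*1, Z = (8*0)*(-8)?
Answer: -56859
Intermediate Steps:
Z = 0 (Z = 0*(-8) = 0)
a = 25
c(A) = -9325 - 373*A (c(A) = -373*(A + 25) = -373*(25 + A) = -9325 - 373*A)
c(127) + q(Z) = (-9325 - 373*127) - 163 = (-9325 - 47371) - 163 = -56696 - 163 = -56859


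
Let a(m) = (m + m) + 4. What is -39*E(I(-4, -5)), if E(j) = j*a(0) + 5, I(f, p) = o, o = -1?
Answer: -39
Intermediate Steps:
a(m) = 4 + 2*m (a(m) = 2*m + 4 = 4 + 2*m)
I(f, p) = -1
E(j) = 5 + 4*j (E(j) = j*(4 + 2*0) + 5 = j*(4 + 0) + 5 = j*4 + 5 = 4*j + 5 = 5 + 4*j)
-39*E(I(-4, -5)) = -39*(5 + 4*(-1)) = -39*(5 - 4) = -39*1 = -39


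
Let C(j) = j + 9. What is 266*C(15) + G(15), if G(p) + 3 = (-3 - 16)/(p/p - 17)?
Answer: 102115/16 ≈ 6382.2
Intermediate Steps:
C(j) = 9 + j
G(p) = -29/16 (G(p) = -3 + (-3 - 16)/(p/p - 17) = -3 - 19/(1 - 17) = -3 - 19/(-16) = -3 - 19*(-1/16) = -3 + 19/16 = -29/16)
266*C(15) + G(15) = 266*(9 + 15) - 29/16 = 266*24 - 29/16 = 6384 - 29/16 = 102115/16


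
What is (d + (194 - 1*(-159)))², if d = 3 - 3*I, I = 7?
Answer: 112225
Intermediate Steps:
d = -18 (d = 3 - 3*7 = 3 - 21 = -18)
(d + (194 - 1*(-159)))² = (-18 + (194 - 1*(-159)))² = (-18 + (194 + 159))² = (-18 + 353)² = 335² = 112225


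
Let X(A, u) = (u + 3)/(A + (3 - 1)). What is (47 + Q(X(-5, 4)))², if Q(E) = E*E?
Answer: 222784/81 ≈ 2750.4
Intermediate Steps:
X(A, u) = (3 + u)/(2 + A) (X(A, u) = (3 + u)/(A + 2) = (3 + u)/(2 + A))
Q(E) = E²
(47 + Q(X(-5, 4)))² = (47 + ((3 + 4)/(2 - 5))²)² = (47 + (7/(-3))²)² = (47 + (-⅓*7)²)² = (47 + (-7/3)²)² = (47 + 49/9)² = (472/9)² = 222784/81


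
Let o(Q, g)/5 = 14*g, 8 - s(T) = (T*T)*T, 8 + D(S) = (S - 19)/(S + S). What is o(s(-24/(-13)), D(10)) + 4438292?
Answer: 8875401/2 ≈ 4.4377e+6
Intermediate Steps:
D(S) = -8 + (-19 + S)/(2*S) (D(S) = -8 + (S - 19)/(S + S) = -8 + (-19 + S)/((2*S)) = -8 + (-19 + S)*(1/(2*S)) = -8 + (-19 + S)/(2*S))
s(T) = 8 - T**3 (s(T) = 8 - T*T*T = 8 - T**2*T = 8 - T**3)
o(Q, g) = 70*g (o(Q, g) = 5*(14*g) = 70*g)
o(s(-24/(-13)), D(10)) + 4438292 = 70*((1/2)*(-19 - 15*10)/10) + 4438292 = 70*((1/2)*(1/10)*(-19 - 150)) + 4438292 = 70*((1/2)*(1/10)*(-169)) + 4438292 = 70*(-169/20) + 4438292 = -1183/2 + 4438292 = 8875401/2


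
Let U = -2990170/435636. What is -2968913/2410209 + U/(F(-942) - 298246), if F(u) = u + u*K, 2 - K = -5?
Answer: -21971147045229047/17836838385256476 ≈ -1.2318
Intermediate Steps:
K = 7 (K = 2 - 1*(-5) = 2 + 5 = 7)
U = -1495085/217818 (U = -2990170*1/435636 = -1495085/217818 ≈ -6.8639)
F(u) = 8*u (F(u) = u + u*7 = u + 7*u = 8*u)
-2968913/2410209 + U/(F(-942) - 298246) = -2968913/2410209 - 1495085/(217818*(8*(-942) - 298246)) = -2968913*1/2410209 - 1495085/(217818*(-7536 - 298246)) = -2968913/2410209 - 1495085/217818/(-305782) = -2968913/2410209 - 1495085/217818*(-1/305782) = -2968913/2410209 + 1495085/66604823676 = -21971147045229047/17836838385256476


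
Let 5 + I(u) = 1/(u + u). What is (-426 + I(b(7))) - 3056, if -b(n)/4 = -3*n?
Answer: -585815/168 ≈ -3487.0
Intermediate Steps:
b(n) = 12*n (b(n) = -(-12)*n = 12*n)
I(u) = -5 + 1/(2*u) (I(u) = -5 + 1/(u + u) = -5 + 1/(2*u))
(-426 + I(b(7))) - 3056 = (-426 + (-5 + 1/(2*((12*7))))) - 3056 = (-426 + (-5 + (1/2)/84)) - 3056 = (-426 + (-5 + (1/2)*(1/84))) - 3056 = (-426 + (-5 + 1/168)) - 3056 = (-426 - 839/168) - 3056 = -72407/168 - 3056 = -585815/168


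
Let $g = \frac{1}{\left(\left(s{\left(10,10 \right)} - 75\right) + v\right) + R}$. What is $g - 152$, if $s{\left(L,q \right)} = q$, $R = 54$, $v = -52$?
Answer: $- \frac{9577}{63} \approx -152.02$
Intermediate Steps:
$g = - \frac{1}{63}$ ($g = \frac{1}{\left(\left(10 - 75\right) - 52\right) + 54} = \frac{1}{\left(-65 - 52\right) + 54} = \frac{1}{-117 + 54} = \frac{1}{-63} = - \frac{1}{63} \approx -0.015873$)
$g - 152 = - \frac{1}{63} - 152 = - \frac{9577}{63}$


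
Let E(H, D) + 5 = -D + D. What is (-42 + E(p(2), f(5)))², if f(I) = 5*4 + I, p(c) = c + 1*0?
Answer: 2209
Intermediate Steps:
p(c) = c (p(c) = c + 0 = c)
f(I) = 20 + I
E(H, D) = -5 (E(H, D) = -5 + (-D + D) = -5 + 0 = -5)
(-42 + E(p(2), f(5)))² = (-42 - 5)² = (-47)² = 2209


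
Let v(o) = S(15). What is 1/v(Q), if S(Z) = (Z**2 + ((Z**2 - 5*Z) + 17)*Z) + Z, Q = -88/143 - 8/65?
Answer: 1/2745 ≈ 0.00036430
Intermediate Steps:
Q = -48/65 (Q = -88*1/143 - 8*1/65 = -8/13 - 8/65 = -48/65 ≈ -0.73846)
S(Z) = Z + Z**2 + Z*(17 + Z**2 - 5*Z) (S(Z) = (Z**2 + (17 + Z**2 - 5*Z)*Z) + Z = (Z**2 + Z*(17 + Z**2 - 5*Z)) + Z = Z + Z**2 + Z*(17 + Z**2 - 5*Z))
v(o) = 2745 (v(o) = 15*(18 + 15**2 - 4*15) = 15*(18 + 225 - 60) = 15*183 = 2745)
1/v(Q) = 1/2745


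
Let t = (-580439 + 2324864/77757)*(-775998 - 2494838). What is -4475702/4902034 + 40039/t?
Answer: -330341880093244867701233/361808530873450004297308 ≈ -0.91303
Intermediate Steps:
t = 147615675808633724/77757 (t = (-580439 + 2324864*(1/77757))*(-3270836) = (-580439 + 2324864/77757)*(-3270836) = -45130870459/77757*(-3270836) = 147615675808633724/77757 ≈ 1.8984e+12)
-4475702/4902034 + 40039/t = -4475702/4902034 + 40039/(147615675808633724/77757) = -4475702*1/4902034 + 40039*(77757/147615675808633724) = -2237851/2451017 + 3113312523/147615675808633724 = -330341880093244867701233/361808530873450004297308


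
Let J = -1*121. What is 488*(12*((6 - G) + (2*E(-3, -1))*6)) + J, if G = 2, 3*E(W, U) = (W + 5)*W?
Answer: -117241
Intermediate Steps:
E(W, U) = W*(5 + W)/3 (E(W, U) = ((W + 5)*W)/3 = ((5 + W)*W)/3 = (W*(5 + W))/3 = W*(5 + W)/3)
J = -121
488*(12*((6 - G) + (2*E(-3, -1))*6)) + J = 488*(12*((6 - 1*2) + (2*((1/3)*(-3)*(5 - 3)))*6)) - 121 = 488*(12*((6 - 2) + (2*((1/3)*(-3)*2))*6)) - 121 = 488*(12*(4 + (2*(-2))*6)) - 121 = 488*(12*(4 - 4*6)) - 121 = 488*(12*(4 - 24)) - 121 = 488*(12*(-20)) - 121 = 488*(-240) - 121 = -117120 - 121 = -117241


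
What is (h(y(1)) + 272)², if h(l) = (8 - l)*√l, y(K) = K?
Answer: 77841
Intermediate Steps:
h(l) = √l*(8 - l)
(h(y(1)) + 272)² = (√1*(8 - 1*1) + 272)² = (1*(8 - 1) + 272)² = (1*7 + 272)² = (7 + 272)² = 279² = 77841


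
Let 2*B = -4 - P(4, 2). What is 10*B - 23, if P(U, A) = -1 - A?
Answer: -28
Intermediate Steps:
B = -1/2 (B = (-4 - (-1 - 1*2))/2 = (-4 - (-1 - 2))/2 = (-4 - 1*(-3))/2 = (-4 + 3)/2 = (1/2)*(-1) = -1/2 ≈ -0.50000)
10*B - 23 = 10*(-1/2) - 23 = -5 - 23 = -28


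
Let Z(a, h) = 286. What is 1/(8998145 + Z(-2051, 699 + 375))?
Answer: 1/8998431 ≈ 1.1113e-7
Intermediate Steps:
1/(8998145 + Z(-2051, 699 + 375)) = 1/(8998145 + 286) = 1/8998431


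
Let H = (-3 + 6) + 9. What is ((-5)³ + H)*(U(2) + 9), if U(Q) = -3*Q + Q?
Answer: -565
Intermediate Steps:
U(Q) = -2*Q
H = 12 (H = 3 + 9 = 12)
((-5)³ + H)*(U(2) + 9) = ((-5)³ + 12)*(-2*2 + 9) = (-125 + 12)*(-4 + 9) = -113*5 = -565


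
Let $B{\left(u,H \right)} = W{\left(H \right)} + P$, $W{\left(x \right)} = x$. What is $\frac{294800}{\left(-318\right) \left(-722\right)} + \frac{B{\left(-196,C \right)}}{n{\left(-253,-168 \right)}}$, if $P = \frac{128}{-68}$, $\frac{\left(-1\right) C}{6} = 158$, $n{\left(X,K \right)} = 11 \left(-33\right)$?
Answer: $\frac{41869144}{10733613} \approx 3.9007$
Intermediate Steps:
$n{\left(X,K \right)} = -363$
$C = -948$ ($C = \left(-6\right) 158 = -948$)
$P = - \frac{32}{17}$ ($P = 128 \left(- \frac{1}{68}\right) = - \frac{32}{17} \approx -1.8824$)
$B{\left(u,H \right)} = - \frac{32}{17} + H$ ($B{\left(u,H \right)} = H - \frac{32}{17} = - \frac{32}{17} + H$)
$\frac{294800}{\left(-318\right) \left(-722\right)} + \frac{B{\left(-196,C \right)}}{n{\left(-253,-168 \right)}} = \frac{294800}{\left(-318\right) \left(-722\right)} + \frac{- \frac{32}{17} - 948}{-363} = \frac{294800}{229596} - - \frac{1468}{561} = 294800 \cdot \frac{1}{229596} + \frac{1468}{561} = \frac{73700}{57399} + \frac{1468}{561} = \frac{41869144}{10733613}$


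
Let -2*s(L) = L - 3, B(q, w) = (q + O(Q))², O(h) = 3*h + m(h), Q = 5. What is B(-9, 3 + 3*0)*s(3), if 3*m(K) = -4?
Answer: 0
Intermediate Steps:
m(K) = -4/3 (m(K) = (⅓)*(-4) = -4/3)
O(h) = -4/3 + 3*h (O(h) = 3*h - 4/3 = -4/3 + 3*h)
B(q, w) = (41/3 + q)² (B(q, w) = (q + (-4/3 + 3*5))² = (q + (-4/3 + 15))² = (q + 41/3)² = (41/3 + q)²)
s(L) = 3/2 - L/2 (s(L) = -(L - 3)/2 = -(-3 + L)/2 = 3/2 - L/2)
B(-9, 3 + 3*0)*s(3) = ((41 + 3*(-9))²/9)*(3/2 - ½*3) = ((41 - 27)²/9)*(3/2 - 3/2) = ((⅑)*14²)*0 = ((⅑)*196)*0 = (196/9)*0 = 0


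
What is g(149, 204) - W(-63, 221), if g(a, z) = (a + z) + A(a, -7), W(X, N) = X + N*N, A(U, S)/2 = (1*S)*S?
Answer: -48327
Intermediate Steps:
A(U, S) = 2*S**2 (A(U, S) = 2*((1*S)*S) = 2*(S*S) = 2*S**2)
W(X, N) = X + N**2
g(a, z) = 98 + a + z (g(a, z) = (a + z) + 2*(-7)**2 = (a + z) + 2*49 = (a + z) + 98 = 98 + a + z)
g(149, 204) - W(-63, 221) = (98 + 149 + 204) - (-63 + 221**2) = 451 - (-63 + 48841) = 451 - 1*48778 = 451 - 48778 = -48327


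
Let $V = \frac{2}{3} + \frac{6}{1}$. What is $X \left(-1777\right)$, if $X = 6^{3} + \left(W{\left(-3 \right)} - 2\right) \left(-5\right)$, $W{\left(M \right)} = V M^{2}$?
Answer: $131498$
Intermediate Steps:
$V = \frac{20}{3}$ ($V = 2 \cdot \frac{1}{3} + 6 \cdot 1 = \frac{2}{3} + 6 = \frac{20}{3} \approx 6.6667$)
$W{\left(M \right)} = \frac{20 M^{2}}{3}$
$X = -74$ ($X = 6^{3} + \left(\frac{20 \left(-3\right)^{2}}{3} - 2\right) \left(-5\right) = 216 + \left(\frac{20}{3} \cdot 9 - 2\right) \left(-5\right) = 216 + \left(60 - 2\right) \left(-5\right) = 216 + 58 \left(-5\right) = 216 - 290 = -74$)
$X \left(-1777\right) = \left(-74\right) \left(-1777\right) = 131498$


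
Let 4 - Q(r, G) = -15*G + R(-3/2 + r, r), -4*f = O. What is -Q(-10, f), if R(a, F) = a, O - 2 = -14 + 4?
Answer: -91/2 ≈ -45.500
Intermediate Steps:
O = -8 (O = 2 + (-14 + 4) = 2 - 10 = -8)
f = 2 (f = -1/4*(-8) = 2)
Q(r, G) = 11/2 - r + 15*G (Q(r, G) = 4 - (-15*G + (-3/2 + r)) = 4 - (-3/2 + r - 15*G) = 4 + (3/2 - r + 15*G) = 11/2 - r + 15*G)
-Q(-10, f) = -(11/2 - 1*(-10) + 15*2) = -(11/2 + 10 + 30) = -1*91/2 = -91/2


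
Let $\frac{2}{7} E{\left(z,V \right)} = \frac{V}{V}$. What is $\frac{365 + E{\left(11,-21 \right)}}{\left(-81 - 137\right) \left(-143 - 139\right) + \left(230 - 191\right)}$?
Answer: $\frac{737}{123030} \approx 0.0059904$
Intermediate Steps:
$E{\left(z,V \right)} = \frac{7}{2}$ ($E{\left(z,V \right)} = \frac{7 \frac{V}{V}}{2} = \frac{7}{2} \cdot 1 = \frac{7}{2}$)
$\frac{365 + E{\left(11,-21 \right)}}{\left(-81 - 137\right) \left(-143 - 139\right) + \left(230 - 191\right)} = \frac{365 + \frac{7}{2}}{\left(-81 - 137\right) \left(-143 - 139\right) + \left(230 - 191\right)} = \frac{737}{2 \left(\left(-81 - 137\right) \left(-282\right) + \left(230 - 191\right)\right)} = \frac{737}{2 \left(\left(-218\right) \left(-282\right) + 39\right)} = \frac{737}{2 \left(61476 + 39\right)} = \frac{737}{2 \cdot 61515} = \frac{737}{2} \cdot \frac{1}{61515} = \frac{737}{123030}$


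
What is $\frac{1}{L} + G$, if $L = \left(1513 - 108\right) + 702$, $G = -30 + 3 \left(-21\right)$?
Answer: $- \frac{195950}{2107} \approx -93.0$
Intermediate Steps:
$G = -93$ ($G = -30 - 63 = -93$)
$L = 2107$ ($L = 1405 + 702 = 2107$)
$\frac{1}{L} + G = \frac{1}{2107} - 93 = - \frac{195950}{2107}$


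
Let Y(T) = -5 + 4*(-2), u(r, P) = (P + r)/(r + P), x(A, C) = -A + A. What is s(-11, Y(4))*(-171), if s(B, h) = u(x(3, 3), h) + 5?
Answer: -1026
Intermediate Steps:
x(A, C) = 0
u(r, P) = 1 (u(r, P) = (P + r)/(P + r) = 1)
Y(T) = -13 (Y(T) = -5 - 8 = -13)
s(B, h) = 6 (s(B, h) = 1 + 5 = 6)
s(-11, Y(4))*(-171) = 6*(-171) = -1026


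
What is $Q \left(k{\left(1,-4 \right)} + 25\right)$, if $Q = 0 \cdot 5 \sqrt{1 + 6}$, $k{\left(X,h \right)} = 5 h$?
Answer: $0$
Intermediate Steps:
$Q = 0$ ($Q = 0 \sqrt{7} = 0$)
$Q \left(k{\left(1,-4 \right)} + 25\right) = 0 \left(5 \left(-4\right) + 25\right) = 0 \left(-20 + 25\right) = 0 \cdot 5 = 0$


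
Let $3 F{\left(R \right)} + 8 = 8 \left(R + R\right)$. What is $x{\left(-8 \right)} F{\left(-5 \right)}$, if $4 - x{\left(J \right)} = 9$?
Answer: $\frac{440}{3} \approx 146.67$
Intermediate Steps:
$x{\left(J \right)} = -5$ ($x{\left(J \right)} = 4 - 9 = -5$)
$F{\left(R \right)} = - \frac{8}{3} + \frac{16 R}{3}$ ($F{\left(R \right)} = - \frac{8}{3} + \frac{8 \left(R + R\right)}{3} = - \frac{8}{3} + \frac{8 \cdot 2 R}{3} = - \frac{8}{3} + \frac{16 R}{3}$)
$x{\left(-8 \right)} F{\left(-5 \right)} = - 5 \left(- \frac{8}{3} + \frac{16}{3} \left(-5\right)\right) = - 5 \left(- \frac{8}{3} - \frac{80}{3}\right) = \left(-5\right) \left(- \frac{88}{3}\right) = \frac{440}{3}$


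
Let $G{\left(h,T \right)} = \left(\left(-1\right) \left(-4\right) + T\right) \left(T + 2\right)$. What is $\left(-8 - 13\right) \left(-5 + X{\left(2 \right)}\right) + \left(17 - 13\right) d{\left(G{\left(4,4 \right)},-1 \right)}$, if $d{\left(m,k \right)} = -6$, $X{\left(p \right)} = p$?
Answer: $39$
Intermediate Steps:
$G{\left(h,T \right)} = \left(2 + T\right) \left(4 + T\right)$ ($G{\left(h,T \right)} = \left(4 + T\right) \left(2 + T\right) = \left(2 + T\right) \left(4 + T\right)$)
$\left(-8 - 13\right) \left(-5 + X{\left(2 \right)}\right) + \left(17 - 13\right) d{\left(G{\left(4,4 \right)},-1 \right)} = \left(-8 - 13\right) \left(-5 + 2\right) + \left(17 - 13\right) \left(-6\right) = \left(-21\right) \left(-3\right) + 4 \left(-6\right) = 63 - 24 = 39$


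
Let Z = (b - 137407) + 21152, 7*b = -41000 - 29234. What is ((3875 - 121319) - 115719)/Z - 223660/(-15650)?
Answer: 7442089873/461163245 ≈ 16.138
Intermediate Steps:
b = -70234/7 (b = (-41000 - 29234)/7 = (⅐)*(-70234) = -70234/7 ≈ -10033.)
Z = -884019/7 (Z = (-70234/7 - 137407) + 21152 = -1032083/7 + 21152 = -884019/7 ≈ -1.2629e+5)
((3875 - 121319) - 115719)/Z - 223660/(-15650) = ((3875 - 121319) - 115719)/(-884019/7) - 223660/(-15650) = (-117444 - 115719)*(-7/884019) - 223660*(-1/15650) = -233163*(-7/884019) + 22366/1565 = 544047/294673 + 22366/1565 = 7442089873/461163245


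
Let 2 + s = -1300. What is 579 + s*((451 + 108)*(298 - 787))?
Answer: 355903581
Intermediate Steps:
s = -1302 (s = -2 - 1300 = -1302)
579 + s*((451 + 108)*(298 - 787)) = 579 - 1302*(451 + 108)*(298 - 787) = 579 - 727818*(-489) = 579 - 1302*(-273351) = 579 + 355903002 = 355903581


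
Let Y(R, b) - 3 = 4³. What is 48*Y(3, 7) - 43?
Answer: 3173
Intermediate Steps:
Y(R, b) = 67 (Y(R, b) = 3 + 4³ = 3 + 64 = 67)
48*Y(3, 7) - 43 = 48*67 - 43 = 3216 - 43 = 3173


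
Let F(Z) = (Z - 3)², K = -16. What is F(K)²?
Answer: 130321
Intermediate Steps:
F(Z) = (-3 + Z)²
F(K)² = ((-3 - 16)²)² = ((-19)²)² = 361² = 130321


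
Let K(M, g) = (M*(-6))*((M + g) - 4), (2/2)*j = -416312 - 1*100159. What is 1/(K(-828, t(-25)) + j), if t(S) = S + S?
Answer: -1/4898247 ≈ -2.0415e-7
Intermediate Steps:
t(S) = 2*S
j = -516471 (j = -416312 - 1*100159 = -416312 - 100159 = -516471)
K(M, g) = -6*M*(-4 + M + g) (K(M, g) = (-6*M)*(-4 + M + g) = -6*M*(-4 + M + g))
1/(K(-828, t(-25)) + j) = 1/(6*(-828)*(4 - 1*(-828) - 2*(-25)) - 516471) = 1/(6*(-828)*(4 + 828 - 1*(-50)) - 516471) = 1/(6*(-828)*(4 + 828 + 50) - 516471) = 1/(6*(-828)*882 - 516471) = 1/(-4381776 - 516471) = 1/(-4898247) = -1/4898247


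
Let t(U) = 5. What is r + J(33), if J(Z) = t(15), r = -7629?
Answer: -7624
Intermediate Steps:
J(Z) = 5
r + J(33) = -7629 + 5 = -7624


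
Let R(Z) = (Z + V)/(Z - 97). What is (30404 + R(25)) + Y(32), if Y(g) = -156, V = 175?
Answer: 272207/9 ≈ 30245.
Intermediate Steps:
R(Z) = (175 + Z)/(-97 + Z) (R(Z) = (Z + 175)/(Z - 97) = (175 + Z)/(-97 + Z))
(30404 + R(25)) + Y(32) = (30404 + (175 + 25)/(-97 + 25)) - 156 = (30404 + 200/(-72)) - 156 = (30404 - 1/72*200) - 156 = (30404 - 25/9) - 156 = 273611/9 - 156 = 272207/9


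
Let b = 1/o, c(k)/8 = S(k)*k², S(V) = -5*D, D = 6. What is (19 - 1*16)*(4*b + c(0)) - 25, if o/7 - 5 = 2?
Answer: -1213/49 ≈ -24.755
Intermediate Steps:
S(V) = -30 (S(V) = -5*6 = -30)
c(k) = -240*k² (c(k) = 8*(-30*k²) = -240*k²)
o = 49 (o = 35 + 7*2 = 35 + 14 = 49)
b = 1/49 ≈ 0.020408
(19 - 1*16)*(4*b + c(0)) - 25 = (19 - 1*16)*(4*(1/49) - 240*0²) - 25 = (19 - 16)*(4/49 - 240*0) - 25 = 3*(4/49 + 0) - 25 = 3*(4/49) - 25 = 12/49 - 25 = -1213/49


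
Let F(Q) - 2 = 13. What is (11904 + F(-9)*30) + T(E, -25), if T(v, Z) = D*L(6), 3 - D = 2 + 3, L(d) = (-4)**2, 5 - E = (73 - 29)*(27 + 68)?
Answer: 12322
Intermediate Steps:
E = -4175 (E = 5 - (73 - 29)*(27 + 68) = 5 - 44*95 = 5 - 1*4180 = 5 - 4180 = -4175)
F(Q) = 15 (F(Q) = 2 + 13 = 15)
L(d) = 16
D = -2 (D = 3 - (2 + 3) = 3 - 1*5 = 3 - 5 = -2)
T(v, Z) = -32 (T(v, Z) = -2*16 = -32)
(11904 + F(-9)*30) + T(E, -25) = (11904 + 15*30) - 32 = (11904 + 450) - 32 = 12354 - 32 = 12322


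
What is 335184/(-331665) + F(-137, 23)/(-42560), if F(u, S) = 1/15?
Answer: -14265453151/14115662400 ≈ -1.0106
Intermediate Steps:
F(u, S) = 1/15
335184/(-331665) + F(-137, 23)/(-42560) = 335184/(-331665) + (1/15)/(-42560) = 335184*(-1/331665) + (1/15)*(-1/42560) = -111728/110555 - 1/638400 = -14265453151/14115662400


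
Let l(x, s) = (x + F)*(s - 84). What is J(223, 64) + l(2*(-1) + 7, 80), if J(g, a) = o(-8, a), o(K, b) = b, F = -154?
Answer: 660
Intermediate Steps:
l(x, s) = (-154 + x)*(-84 + s) (l(x, s) = (x - 154)*(s - 84) = (-154 + x)*(-84 + s))
J(g, a) = a
J(223, 64) + l(2*(-1) + 7, 80) = 64 + (12936 - 154*80 - 84*(2*(-1) + 7) + 80*(2*(-1) + 7)) = 64 + (12936 - 12320 - 84*(-2 + 7) + 80*(-2 + 7)) = 64 + (12936 - 12320 - 84*5 + 80*5) = 64 + (12936 - 12320 - 420 + 400) = 64 + 596 = 660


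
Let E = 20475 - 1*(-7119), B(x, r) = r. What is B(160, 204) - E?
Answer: -27390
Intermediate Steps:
E = 27594 (E = 20475 + 7119 = 27594)
B(160, 204) - E = 204 - 1*27594 = 204 - 27594 = -27390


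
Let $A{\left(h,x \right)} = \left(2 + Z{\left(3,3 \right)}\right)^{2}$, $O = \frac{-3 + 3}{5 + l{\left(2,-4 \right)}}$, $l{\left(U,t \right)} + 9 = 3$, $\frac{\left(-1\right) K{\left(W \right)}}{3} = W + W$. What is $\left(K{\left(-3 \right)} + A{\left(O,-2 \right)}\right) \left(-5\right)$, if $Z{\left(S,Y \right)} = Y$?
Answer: $-215$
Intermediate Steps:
$K{\left(W \right)} = - 6 W$ ($K{\left(W \right)} = - 3 \left(W + W\right) = - 3 \cdot 2 W = - 6 W$)
$l{\left(U,t \right)} = -6$ ($l{\left(U,t \right)} = -9 + 3 = -6$)
$O = 0$ ($O = \frac{-3 + 3}{5 - 6} = \frac{0}{-1} = 0 \left(-1\right) = 0$)
$A{\left(h,x \right)} = 25$ ($A{\left(h,x \right)} = \left(2 + 3\right)^{2} = 5^{2} = 25$)
$\left(K{\left(-3 \right)} + A{\left(O,-2 \right)}\right) \left(-5\right) = \left(\left(-6\right) \left(-3\right) + 25\right) \left(-5\right) = \left(18 + 25\right) \left(-5\right) = 43 \left(-5\right) = -215$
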